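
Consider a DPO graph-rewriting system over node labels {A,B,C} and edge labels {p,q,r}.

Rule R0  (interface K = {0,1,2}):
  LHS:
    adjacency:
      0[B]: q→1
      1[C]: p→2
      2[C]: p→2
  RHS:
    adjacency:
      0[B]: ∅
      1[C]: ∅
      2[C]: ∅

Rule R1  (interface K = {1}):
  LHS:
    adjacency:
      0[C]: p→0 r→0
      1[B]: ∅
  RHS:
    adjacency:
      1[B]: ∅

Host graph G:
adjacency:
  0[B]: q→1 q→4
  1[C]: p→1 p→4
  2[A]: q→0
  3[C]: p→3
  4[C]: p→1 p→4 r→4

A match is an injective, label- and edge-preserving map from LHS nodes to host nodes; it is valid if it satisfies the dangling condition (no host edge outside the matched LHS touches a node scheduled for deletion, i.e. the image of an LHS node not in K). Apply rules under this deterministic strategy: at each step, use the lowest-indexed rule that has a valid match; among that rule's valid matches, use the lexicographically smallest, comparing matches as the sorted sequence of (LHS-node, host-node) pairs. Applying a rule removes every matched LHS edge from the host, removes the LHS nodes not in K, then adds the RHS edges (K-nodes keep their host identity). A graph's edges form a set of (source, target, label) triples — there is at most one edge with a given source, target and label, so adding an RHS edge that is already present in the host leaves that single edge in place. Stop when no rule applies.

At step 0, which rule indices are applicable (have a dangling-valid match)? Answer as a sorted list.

R0: 2 valid matches — {0↦0, 1↦1, 2↦4}, {0↦0, 1↦4, 2↦1}
R1: no valid match — 1 raw match, all fail dangling condition

Answer: [R0]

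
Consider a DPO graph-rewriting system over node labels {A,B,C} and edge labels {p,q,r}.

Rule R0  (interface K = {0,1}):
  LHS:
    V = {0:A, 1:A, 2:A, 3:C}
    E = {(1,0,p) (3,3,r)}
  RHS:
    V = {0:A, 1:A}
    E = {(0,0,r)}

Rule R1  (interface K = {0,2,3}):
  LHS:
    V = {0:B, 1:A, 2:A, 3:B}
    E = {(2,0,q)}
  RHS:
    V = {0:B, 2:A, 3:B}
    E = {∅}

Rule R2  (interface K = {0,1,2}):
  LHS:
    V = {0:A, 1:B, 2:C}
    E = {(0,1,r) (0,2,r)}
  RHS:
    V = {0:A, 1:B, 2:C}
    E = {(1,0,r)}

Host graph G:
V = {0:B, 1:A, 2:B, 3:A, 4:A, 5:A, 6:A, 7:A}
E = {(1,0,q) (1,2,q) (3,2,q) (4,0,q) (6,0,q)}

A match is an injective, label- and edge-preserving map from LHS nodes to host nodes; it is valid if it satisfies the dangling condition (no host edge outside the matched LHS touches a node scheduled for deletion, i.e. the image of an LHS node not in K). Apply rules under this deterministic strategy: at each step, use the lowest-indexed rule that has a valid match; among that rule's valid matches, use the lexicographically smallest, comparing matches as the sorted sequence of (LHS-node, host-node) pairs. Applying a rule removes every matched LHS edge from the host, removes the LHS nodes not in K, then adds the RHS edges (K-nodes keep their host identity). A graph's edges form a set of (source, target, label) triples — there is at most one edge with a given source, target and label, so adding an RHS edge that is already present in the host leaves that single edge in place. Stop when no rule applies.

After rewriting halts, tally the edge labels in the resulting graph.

[0] host  ⇒  8 nodes, 5 edges  {1-q->0 1-q->2 3-q->2 4-q->0 6-q->0}
[1] R1 @ {0↦0, 1↦5, 2↦1, 3↦2}  ⇒  7 nodes, 4 edges  {1-q->2 3-q->2 4-q->0 6-q->0}
[2] R1 @ {0↦0, 1↦7, 2↦4, 3↦2}  ⇒  6 nodes, 3 edges  {1-q->2 3-q->2 6-q->0}
[3] R1 @ {0↦0, 1↦4, 2↦6, 3↦2}  ⇒  5 nodes, 2 edges  {1-q->2 3-q->2}
[4] R1 @ {0↦2, 1↦6, 2↦1, 3↦0}  ⇒  4 nodes, 1 edges  {3-q->2}
[5] R1 @ {0↦2, 1↦1, 2↦3, 3↦0}  ⇒  3 nodes, 0 edges  {∅}
halt: no rule applies after step 5
NF edges: []

Answer: (no edges)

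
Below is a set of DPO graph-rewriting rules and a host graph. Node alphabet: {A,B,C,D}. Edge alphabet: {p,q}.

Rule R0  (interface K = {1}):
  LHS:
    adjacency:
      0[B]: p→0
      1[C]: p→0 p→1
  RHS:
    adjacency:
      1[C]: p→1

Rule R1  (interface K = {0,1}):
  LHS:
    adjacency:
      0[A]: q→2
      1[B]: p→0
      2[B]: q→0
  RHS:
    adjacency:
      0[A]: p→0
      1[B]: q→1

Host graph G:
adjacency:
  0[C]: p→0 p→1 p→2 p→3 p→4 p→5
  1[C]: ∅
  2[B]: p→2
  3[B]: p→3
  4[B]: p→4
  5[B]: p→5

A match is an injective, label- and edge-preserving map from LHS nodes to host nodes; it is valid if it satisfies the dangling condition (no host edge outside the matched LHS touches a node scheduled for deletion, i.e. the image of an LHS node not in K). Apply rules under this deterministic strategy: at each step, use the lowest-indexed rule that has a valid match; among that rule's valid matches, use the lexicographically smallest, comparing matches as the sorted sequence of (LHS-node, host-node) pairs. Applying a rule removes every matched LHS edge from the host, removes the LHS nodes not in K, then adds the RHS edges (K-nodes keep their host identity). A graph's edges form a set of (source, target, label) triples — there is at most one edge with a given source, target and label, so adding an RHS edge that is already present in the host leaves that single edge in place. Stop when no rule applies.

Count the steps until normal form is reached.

Answer: 4

Steps:
initial: |V|=6 |E|=10  E = 0-p->0 0-p->1 0-p->2 0-p->3 0-p->4 0-p->5 2-p->2 3-p->3 4-p->4 5-p->5
step 1: apply R0 at {0↦2, 1↦0}  → |V|=5 |E|=8  E = 0-p->0 0-p->1 0-p->3 0-p->4 0-p->5 3-p->3 4-p->4 5-p->5
step 2: apply R0 at {0↦3, 1↦0}  → |V|=4 |E|=6  E = 0-p->0 0-p->1 0-p->4 0-p->5 4-p->4 5-p->5
step 3: apply R0 at {0↦4, 1↦0}  → |V|=3 |E|=4  E = 0-p->0 0-p->1 0-p->5 5-p->5
step 4: apply R0 at {0↦5, 1↦0}  → |V|=2 |E|=2  E = 0-p->0 0-p->1
halt: no rule applies after step 4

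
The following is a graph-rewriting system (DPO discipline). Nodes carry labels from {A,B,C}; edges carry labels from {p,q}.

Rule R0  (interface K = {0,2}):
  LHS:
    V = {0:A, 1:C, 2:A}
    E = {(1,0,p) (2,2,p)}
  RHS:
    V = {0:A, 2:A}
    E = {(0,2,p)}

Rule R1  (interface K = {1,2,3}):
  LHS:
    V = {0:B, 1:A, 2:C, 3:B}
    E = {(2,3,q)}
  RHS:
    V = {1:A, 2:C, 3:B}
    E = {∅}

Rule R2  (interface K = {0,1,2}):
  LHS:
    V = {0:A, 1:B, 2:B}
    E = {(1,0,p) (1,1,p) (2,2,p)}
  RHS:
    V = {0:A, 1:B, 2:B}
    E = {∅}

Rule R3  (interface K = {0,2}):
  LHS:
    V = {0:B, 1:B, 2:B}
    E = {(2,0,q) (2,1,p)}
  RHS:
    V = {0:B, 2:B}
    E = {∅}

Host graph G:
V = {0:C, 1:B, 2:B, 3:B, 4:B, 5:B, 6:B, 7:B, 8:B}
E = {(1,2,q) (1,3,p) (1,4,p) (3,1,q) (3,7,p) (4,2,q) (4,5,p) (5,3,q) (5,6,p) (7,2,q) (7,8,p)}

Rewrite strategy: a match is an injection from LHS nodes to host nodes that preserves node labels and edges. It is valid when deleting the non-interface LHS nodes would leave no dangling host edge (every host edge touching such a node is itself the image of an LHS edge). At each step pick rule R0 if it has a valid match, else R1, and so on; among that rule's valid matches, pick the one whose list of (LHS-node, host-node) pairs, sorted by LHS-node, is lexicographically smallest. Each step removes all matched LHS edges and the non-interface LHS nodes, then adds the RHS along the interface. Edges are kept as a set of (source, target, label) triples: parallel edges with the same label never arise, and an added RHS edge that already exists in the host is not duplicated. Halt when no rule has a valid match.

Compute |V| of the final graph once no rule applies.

start.  V:9 E:11  edges: 1-q->2 1-p->3 1-p->4 3-q->1 3-p->7 4-q->2 4-p->5 5-q->3 5-p->6 7-q->2 7-p->8
1. fire R3 via {0↦2, 1↦8, 2↦7}  →  V:8 E:9  edges: 1-q->2 1-p->3 1-p->4 3-q->1 3-p->7 4-q->2 4-p->5 5-q->3 5-p->6
2. fire R3 via {0↦1, 1↦7, 2↦3}  →  V:7 E:7  edges: 1-q->2 1-p->3 1-p->4 4-q->2 4-p->5 5-q->3 5-p->6
3. fire R3 via {0↦3, 1↦6, 2↦5}  →  V:6 E:5  edges: 1-q->2 1-p->3 1-p->4 4-q->2 4-p->5
4. fire R3 via {0↦2, 1↦3, 2↦1}  →  V:5 E:3  edges: 1-p->4 4-q->2 4-p->5
5. fire R3 via {0↦2, 1↦5, 2↦4}  →  V:4 E:1  edges: 1-p->4
final graph: no rule applies after step 5
NF nodes: {0:C, 1:B, 2:B, 4:B}

Answer: 4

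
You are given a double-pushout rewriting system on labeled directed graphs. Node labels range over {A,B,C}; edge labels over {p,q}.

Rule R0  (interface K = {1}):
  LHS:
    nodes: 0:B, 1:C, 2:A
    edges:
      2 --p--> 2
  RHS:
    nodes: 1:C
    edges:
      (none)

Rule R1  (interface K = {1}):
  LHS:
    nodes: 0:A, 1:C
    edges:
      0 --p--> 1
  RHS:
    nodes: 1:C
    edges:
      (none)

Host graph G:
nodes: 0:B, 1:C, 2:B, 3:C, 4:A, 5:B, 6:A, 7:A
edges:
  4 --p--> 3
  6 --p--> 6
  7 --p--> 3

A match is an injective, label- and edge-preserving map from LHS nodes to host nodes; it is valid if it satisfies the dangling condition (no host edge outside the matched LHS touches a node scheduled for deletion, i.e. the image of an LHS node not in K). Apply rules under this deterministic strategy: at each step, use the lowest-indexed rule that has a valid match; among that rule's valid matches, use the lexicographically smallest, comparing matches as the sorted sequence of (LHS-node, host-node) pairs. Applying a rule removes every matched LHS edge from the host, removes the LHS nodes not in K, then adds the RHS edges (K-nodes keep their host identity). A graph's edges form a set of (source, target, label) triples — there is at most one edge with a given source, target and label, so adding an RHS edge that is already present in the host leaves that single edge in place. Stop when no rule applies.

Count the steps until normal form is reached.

initial: |V|=8 |E|=3  E = 4-p->3 6-p->6 7-p->3
step 1: apply R0 at {0↦0, 1↦1, 2↦6}  → |V|=6 |E|=2  E = 4-p->3 7-p->3
step 2: apply R1 at {0↦4, 1↦3}  → |V|=5 |E|=1  E = 7-p->3
step 3: apply R1 at {0↦7, 1↦3}  → |V|=4 |E|=0  E = ∅
final graph: no rule applies after step 3

Answer: 3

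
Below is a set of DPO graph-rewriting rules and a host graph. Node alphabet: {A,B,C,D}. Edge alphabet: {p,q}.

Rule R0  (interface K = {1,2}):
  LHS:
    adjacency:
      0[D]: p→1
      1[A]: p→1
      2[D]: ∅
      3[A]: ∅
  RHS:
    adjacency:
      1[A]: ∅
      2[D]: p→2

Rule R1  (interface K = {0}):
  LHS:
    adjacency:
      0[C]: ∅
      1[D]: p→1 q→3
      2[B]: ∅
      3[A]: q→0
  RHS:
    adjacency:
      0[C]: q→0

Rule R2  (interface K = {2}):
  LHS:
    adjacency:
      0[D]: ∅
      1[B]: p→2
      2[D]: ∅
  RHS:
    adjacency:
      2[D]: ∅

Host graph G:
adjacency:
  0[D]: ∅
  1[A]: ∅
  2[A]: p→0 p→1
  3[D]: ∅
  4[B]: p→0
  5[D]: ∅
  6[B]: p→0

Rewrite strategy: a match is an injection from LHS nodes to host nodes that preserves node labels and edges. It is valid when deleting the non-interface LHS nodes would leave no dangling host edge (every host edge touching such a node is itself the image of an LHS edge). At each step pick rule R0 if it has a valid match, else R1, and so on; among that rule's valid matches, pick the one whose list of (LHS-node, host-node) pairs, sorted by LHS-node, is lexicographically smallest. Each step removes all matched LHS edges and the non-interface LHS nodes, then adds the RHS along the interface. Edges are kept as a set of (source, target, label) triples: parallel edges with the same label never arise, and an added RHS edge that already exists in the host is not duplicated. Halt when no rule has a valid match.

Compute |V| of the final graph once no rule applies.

Answer: 3

Derivation:
[0] host  ⇒  7 nodes, 4 edges  {2-p->0 2-p->1 4-p->0 6-p->0}
[1] R2 @ {0↦3, 1↦4, 2↦0}  ⇒  5 nodes, 3 edges  {2-p->0 2-p->1 6-p->0}
[2] R2 @ {0↦5, 1↦6, 2↦0}  ⇒  3 nodes, 2 edges  {2-p->0 2-p->1}
final graph: no rule applies after step 2
NF nodes: {0:D, 1:A, 2:A}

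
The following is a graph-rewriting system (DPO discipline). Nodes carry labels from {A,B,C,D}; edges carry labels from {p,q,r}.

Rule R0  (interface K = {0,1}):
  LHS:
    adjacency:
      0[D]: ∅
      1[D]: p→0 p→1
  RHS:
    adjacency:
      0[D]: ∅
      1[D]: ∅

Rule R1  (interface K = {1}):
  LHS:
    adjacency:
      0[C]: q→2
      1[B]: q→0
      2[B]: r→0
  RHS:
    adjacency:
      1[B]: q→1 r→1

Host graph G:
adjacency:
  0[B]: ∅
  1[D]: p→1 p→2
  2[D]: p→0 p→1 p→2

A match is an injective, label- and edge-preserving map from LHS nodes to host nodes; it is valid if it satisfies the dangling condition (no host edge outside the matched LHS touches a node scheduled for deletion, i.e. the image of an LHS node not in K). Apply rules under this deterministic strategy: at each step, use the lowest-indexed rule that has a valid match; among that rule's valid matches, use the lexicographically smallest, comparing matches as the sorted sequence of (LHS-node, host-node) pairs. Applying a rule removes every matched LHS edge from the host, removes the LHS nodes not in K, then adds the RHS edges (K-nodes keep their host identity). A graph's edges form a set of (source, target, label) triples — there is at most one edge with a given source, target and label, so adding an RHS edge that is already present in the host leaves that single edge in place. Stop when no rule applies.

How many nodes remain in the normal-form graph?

[0] host  ⇒  3 nodes, 5 edges  {1-p->1 1-p->2 2-p->0 2-p->1 2-p->2}
[1] R0 @ {0↦1, 1↦2}  ⇒  3 nodes, 3 edges  {1-p->1 1-p->2 2-p->0}
[2] R0 @ {0↦2, 1↦1}  ⇒  3 nodes, 1 edges  {2-p->0}
final graph: no rule applies after step 2
NF nodes: {0:B, 1:D, 2:D}

Answer: 3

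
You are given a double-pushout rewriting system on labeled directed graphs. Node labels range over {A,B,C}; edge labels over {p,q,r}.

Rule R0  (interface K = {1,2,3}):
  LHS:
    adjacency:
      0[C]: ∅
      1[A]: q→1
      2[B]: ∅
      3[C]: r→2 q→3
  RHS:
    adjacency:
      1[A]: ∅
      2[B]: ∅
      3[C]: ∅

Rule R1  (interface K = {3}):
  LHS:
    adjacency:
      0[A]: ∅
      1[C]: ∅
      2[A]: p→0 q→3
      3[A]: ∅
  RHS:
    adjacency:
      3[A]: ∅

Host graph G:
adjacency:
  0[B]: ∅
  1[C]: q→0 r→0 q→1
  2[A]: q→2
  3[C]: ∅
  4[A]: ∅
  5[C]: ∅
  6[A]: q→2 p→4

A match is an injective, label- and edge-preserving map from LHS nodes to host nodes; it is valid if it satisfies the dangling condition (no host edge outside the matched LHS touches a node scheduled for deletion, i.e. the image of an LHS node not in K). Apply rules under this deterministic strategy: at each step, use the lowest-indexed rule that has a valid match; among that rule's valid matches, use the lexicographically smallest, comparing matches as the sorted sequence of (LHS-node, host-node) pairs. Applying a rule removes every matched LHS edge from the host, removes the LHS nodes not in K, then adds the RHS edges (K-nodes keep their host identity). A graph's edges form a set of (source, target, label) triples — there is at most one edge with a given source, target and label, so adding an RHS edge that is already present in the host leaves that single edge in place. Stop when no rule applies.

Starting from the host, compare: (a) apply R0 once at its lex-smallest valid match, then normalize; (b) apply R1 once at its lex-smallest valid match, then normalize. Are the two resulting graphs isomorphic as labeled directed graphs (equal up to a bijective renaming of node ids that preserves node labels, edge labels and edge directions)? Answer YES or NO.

Answer: YES

Steps:
branch R0-first: apply at {0↦3, 1↦2, 2↦0, 3↦1} → |E|=3, then 1 more step(s) → NF |V|=3 |E|=1 V={0:B, 1:C, 2:A} E=1-q->0
branch R1-first: apply at {0↦4, 1↦3, 2↦6, 3↦2} → |E|=4, then 1 more step(s) → NF |V|=3 |E|=1 V={0:B, 1:C, 2:A} E=1-q->0
graphs isomorphic (equal up to label-preserving node renaming)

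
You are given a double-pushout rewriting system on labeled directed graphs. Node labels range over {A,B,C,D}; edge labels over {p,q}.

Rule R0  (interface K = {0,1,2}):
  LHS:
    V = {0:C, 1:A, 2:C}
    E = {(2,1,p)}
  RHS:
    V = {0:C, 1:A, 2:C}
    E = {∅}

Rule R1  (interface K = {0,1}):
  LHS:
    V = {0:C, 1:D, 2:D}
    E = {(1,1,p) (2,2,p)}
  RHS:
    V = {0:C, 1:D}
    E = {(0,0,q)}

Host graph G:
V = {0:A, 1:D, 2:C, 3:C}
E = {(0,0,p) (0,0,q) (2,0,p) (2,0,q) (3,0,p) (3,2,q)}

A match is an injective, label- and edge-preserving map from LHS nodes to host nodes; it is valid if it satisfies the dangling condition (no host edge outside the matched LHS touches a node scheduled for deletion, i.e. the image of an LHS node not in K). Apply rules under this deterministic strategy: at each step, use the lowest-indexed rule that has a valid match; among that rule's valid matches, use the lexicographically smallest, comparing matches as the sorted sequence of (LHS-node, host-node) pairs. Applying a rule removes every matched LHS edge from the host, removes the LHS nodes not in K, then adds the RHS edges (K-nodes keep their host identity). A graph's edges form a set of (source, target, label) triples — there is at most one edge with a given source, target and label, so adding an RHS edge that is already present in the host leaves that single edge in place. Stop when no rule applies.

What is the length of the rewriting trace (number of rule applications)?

Answer: 2

Derivation:
start.  V:4 E:6  edges: 0-p->0 0-q->0 2-p->0 2-q->0 3-p->0 3-q->2
1. fire R0 via {0↦2, 1↦0, 2↦3}  →  V:4 E:5  edges: 0-p->0 0-q->0 2-p->0 2-q->0 3-q->2
2. fire R0 via {0↦3, 1↦0, 2↦2}  →  V:4 E:4  edges: 0-p->0 0-q->0 2-q->0 3-q->2
normal form: no rule applies after step 2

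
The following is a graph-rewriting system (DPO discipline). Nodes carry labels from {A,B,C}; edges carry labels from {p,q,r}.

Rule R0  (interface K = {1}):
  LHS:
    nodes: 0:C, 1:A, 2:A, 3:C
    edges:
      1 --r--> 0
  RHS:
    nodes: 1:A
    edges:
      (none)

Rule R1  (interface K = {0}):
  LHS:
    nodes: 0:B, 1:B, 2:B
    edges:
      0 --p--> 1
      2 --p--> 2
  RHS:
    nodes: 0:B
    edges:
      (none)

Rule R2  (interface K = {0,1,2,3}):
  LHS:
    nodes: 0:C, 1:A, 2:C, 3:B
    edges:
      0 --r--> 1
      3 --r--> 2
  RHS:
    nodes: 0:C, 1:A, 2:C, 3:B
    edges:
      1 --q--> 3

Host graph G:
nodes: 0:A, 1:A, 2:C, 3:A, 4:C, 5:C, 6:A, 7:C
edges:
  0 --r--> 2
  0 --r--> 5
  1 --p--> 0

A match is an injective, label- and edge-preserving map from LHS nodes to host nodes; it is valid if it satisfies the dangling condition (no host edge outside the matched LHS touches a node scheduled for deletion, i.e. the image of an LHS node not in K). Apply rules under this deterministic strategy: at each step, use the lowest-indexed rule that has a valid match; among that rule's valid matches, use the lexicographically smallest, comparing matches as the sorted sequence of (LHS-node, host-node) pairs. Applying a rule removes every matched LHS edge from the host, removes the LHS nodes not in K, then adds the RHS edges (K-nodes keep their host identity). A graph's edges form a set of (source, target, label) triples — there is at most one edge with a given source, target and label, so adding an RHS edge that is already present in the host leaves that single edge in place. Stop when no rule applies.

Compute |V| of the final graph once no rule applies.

start.  V:8 E:3  edges: 0-r->2 0-r->5 1-p->0
1. fire R0 via {0↦2, 1↦0, 2↦3, 3↦4}  →  V:5 E:2  edges: 0-r->5 1-p->0
2. fire R0 via {0↦5, 1↦0, 2↦6, 3↦7}  →  V:2 E:1  edges: 1-p->0
halt: no rule applies after step 2
NF nodes: {0:A, 1:A}

Answer: 2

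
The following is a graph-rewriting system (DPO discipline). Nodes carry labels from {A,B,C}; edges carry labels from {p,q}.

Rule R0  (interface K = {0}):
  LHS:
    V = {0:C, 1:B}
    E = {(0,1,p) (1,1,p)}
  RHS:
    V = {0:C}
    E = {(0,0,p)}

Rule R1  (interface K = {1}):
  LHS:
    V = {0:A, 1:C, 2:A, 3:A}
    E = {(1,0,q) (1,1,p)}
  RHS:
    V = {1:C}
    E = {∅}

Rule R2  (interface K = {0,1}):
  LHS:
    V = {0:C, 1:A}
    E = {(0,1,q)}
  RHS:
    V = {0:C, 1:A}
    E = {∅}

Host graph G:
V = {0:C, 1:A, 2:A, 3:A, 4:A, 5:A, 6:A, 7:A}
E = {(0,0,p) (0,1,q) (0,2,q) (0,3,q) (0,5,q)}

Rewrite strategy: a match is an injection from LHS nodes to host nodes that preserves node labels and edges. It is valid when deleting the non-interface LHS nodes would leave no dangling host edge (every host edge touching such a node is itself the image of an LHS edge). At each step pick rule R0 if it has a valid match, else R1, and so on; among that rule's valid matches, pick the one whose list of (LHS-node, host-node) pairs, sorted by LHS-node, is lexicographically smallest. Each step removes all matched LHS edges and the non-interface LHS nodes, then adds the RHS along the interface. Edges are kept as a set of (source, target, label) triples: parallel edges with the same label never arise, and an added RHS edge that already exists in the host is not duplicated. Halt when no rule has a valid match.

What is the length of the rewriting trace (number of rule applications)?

Answer: 4

Derivation:
start.  V:8 E:5  edges: 0-p->0 0-q->1 0-q->2 0-q->3 0-q->5
1. fire R1 via {0↦1, 1↦0, 2↦4, 3↦6}  →  V:5 E:3  edges: 0-q->2 0-q->3 0-q->5
2. fire R2 via {0↦0, 1↦2}  →  V:5 E:2  edges: 0-q->3 0-q->5
3. fire R2 via {0↦0, 1↦3}  →  V:5 E:1  edges: 0-q->5
4. fire R2 via {0↦0, 1↦5}  →  V:5 E:0  edges: ∅
halt: no rule applies after step 4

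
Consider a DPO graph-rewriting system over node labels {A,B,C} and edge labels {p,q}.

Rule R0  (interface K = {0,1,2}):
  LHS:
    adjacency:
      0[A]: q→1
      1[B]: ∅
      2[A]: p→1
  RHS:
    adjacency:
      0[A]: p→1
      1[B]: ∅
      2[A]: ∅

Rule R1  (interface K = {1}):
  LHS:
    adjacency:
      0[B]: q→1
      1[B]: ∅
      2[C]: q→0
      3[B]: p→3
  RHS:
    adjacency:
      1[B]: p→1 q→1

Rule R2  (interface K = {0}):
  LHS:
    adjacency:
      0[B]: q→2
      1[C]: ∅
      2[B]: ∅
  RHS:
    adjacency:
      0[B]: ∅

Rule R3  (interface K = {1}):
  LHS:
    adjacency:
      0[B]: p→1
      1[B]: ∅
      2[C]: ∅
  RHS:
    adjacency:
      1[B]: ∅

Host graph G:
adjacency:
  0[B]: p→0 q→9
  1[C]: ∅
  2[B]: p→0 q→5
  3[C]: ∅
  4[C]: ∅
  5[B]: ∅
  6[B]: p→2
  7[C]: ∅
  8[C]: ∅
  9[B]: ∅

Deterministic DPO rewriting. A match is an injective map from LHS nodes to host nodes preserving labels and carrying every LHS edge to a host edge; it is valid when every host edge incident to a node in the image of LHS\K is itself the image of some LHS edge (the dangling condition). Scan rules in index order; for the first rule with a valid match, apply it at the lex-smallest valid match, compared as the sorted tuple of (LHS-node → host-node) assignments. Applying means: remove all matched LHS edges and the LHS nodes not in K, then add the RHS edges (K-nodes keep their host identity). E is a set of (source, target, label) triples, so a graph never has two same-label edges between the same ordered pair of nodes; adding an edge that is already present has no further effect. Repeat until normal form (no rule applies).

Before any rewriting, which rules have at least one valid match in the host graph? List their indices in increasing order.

Answer: [R2,R3]

Steps:
R0: no valid match — LHS pattern not found
R1: no valid match — LHS pattern not found
R2: 10 valid matches — {0↦0, 1↦1, 2↦9}, {0↦0, 1↦3, 2↦9}, {0↦0, 1↦4, 2↦9} (+7 more)
R3: 5 valid matches — {0↦6, 1↦2, 2↦1}, {0↦6, 1↦2, 2↦3}, {0↦6, 1↦2, 2↦4} (+2 more)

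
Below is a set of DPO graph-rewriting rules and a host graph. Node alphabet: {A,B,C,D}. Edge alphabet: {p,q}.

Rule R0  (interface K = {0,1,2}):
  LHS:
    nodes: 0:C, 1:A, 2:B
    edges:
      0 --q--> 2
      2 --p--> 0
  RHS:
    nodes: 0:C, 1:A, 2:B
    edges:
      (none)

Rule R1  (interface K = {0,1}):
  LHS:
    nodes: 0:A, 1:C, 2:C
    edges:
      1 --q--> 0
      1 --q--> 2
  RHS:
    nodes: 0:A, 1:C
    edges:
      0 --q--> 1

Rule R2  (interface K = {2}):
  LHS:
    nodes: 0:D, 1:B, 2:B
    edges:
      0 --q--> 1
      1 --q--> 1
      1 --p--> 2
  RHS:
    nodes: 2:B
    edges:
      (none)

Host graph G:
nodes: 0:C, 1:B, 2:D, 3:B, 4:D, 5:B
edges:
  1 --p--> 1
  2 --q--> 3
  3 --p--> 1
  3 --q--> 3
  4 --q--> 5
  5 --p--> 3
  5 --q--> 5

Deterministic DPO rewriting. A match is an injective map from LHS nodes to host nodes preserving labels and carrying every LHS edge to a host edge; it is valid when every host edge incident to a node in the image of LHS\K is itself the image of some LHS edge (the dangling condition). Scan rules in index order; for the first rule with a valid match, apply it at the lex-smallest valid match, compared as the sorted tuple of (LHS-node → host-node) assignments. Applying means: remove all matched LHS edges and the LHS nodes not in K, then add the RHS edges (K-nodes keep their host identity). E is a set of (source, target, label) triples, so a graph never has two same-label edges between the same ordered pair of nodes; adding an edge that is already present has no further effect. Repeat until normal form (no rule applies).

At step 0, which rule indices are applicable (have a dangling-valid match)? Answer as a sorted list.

Answer: [R2]

Derivation:
R0: no valid match — LHS pattern not found
R1: no valid match — LHS pattern not found
R2: 1 valid match — {0↦4, 1↦5, 2↦3}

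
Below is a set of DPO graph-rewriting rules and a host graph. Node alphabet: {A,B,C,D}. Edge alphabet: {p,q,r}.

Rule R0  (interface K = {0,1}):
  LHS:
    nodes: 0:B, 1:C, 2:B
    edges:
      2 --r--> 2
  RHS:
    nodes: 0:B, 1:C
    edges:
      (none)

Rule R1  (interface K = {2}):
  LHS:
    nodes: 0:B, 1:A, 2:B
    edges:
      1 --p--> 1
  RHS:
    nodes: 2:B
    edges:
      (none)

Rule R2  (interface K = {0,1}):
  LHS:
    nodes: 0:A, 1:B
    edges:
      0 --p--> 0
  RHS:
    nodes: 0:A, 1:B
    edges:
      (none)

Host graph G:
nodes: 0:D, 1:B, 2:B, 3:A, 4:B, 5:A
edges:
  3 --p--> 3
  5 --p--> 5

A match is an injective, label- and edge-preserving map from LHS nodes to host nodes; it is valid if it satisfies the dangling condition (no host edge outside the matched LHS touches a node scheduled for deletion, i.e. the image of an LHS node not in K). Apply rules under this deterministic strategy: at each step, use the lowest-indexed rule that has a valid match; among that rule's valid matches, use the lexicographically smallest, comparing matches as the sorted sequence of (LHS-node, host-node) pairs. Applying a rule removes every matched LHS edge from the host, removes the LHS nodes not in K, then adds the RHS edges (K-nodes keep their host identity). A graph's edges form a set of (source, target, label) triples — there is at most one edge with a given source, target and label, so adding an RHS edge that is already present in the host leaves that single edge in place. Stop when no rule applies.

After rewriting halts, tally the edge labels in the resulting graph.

Answer: (no edges)

Steps:
[0] host  ⇒  6 nodes, 2 edges  {3-p->3 5-p->5}
[1] R1 @ {0↦1, 1↦3, 2↦2}  ⇒  4 nodes, 1 edges  {5-p->5}
[2] R1 @ {0↦2, 1↦5, 2↦4}  ⇒  2 nodes, 0 edges  {∅}
halt: no rule applies after step 2
NF edges: []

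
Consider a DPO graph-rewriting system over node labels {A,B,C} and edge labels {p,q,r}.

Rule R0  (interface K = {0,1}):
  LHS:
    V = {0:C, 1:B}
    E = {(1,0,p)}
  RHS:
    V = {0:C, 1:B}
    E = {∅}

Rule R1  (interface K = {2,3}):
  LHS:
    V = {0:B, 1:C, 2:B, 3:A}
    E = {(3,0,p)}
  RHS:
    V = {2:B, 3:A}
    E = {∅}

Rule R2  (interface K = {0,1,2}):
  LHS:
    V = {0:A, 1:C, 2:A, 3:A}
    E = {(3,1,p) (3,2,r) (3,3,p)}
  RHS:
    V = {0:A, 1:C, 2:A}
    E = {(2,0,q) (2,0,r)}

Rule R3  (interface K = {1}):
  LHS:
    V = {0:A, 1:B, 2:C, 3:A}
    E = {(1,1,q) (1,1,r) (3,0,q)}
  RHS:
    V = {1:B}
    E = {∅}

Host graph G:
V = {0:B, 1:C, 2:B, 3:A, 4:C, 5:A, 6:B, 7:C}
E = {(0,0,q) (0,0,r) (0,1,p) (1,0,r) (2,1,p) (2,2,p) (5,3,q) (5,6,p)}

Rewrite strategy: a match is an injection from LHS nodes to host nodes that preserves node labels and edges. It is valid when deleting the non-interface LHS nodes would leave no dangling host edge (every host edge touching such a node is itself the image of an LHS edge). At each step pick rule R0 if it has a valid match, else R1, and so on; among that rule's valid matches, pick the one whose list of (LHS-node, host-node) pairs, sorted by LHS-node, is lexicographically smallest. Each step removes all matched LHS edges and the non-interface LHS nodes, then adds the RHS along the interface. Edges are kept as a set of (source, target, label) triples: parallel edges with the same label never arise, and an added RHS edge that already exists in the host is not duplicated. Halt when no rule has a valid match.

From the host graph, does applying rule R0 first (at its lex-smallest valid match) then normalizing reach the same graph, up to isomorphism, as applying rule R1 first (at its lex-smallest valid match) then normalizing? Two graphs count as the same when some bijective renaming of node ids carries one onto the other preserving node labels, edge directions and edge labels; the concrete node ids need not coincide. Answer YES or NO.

Answer: YES

Steps:
branch R0-first: apply at {0↦1, 1↦0} → |E|=7, then 3 more step(s) → NF |V|=3 |E|=2 V={0:B, 1:C, 2:B} E=1-r->0 2-p->2
branch R1-first: apply at {0↦6, 1↦4, 2↦0, 3↦5} → |E|=7, then 3 more step(s) → NF |V|=3 |E|=2 V={0:B, 1:C, 2:B} E=1-r->0 2-p->2
graphs isomorphic (equal up to label-preserving node renaming)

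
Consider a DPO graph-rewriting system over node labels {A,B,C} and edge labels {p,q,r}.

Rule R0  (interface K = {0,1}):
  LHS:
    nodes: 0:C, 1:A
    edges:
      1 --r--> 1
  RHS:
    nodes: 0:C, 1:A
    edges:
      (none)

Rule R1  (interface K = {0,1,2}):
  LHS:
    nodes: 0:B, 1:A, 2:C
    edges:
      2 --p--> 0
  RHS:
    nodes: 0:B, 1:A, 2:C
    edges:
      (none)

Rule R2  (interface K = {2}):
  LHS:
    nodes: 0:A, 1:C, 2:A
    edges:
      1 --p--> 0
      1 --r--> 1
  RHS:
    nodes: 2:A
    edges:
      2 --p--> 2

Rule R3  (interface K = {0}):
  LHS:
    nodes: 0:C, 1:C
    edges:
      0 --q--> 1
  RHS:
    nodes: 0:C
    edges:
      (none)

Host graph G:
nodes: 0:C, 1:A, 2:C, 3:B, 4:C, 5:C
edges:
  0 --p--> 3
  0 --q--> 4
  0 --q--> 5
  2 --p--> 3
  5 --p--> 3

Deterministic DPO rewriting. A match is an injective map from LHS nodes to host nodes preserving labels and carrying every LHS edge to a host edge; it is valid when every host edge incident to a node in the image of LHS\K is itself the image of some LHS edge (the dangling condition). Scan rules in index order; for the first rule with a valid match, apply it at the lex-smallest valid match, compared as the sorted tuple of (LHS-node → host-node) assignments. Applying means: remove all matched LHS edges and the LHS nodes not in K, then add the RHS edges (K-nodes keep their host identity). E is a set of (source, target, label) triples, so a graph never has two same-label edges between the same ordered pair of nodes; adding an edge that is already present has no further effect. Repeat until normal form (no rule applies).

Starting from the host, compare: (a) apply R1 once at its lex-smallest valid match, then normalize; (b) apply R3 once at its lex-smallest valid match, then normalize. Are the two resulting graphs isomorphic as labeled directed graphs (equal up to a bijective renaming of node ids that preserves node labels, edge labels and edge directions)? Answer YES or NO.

branch R1-first: apply at {0↦3, 1↦1, 2↦0} → |E|=4, then 4 more step(s) → NF |V|=4 |E|=0 V={0:C, 1:A, 2:C, 3:B} E=∅
branch R3-first: apply at {0↦0, 1↦4} → |E|=4, then 4 more step(s) → NF |V|=4 |E|=0 V={0:C, 1:A, 2:C, 3:B} E=∅
graphs isomorphic (equal up to label-preserving node renaming)

Answer: YES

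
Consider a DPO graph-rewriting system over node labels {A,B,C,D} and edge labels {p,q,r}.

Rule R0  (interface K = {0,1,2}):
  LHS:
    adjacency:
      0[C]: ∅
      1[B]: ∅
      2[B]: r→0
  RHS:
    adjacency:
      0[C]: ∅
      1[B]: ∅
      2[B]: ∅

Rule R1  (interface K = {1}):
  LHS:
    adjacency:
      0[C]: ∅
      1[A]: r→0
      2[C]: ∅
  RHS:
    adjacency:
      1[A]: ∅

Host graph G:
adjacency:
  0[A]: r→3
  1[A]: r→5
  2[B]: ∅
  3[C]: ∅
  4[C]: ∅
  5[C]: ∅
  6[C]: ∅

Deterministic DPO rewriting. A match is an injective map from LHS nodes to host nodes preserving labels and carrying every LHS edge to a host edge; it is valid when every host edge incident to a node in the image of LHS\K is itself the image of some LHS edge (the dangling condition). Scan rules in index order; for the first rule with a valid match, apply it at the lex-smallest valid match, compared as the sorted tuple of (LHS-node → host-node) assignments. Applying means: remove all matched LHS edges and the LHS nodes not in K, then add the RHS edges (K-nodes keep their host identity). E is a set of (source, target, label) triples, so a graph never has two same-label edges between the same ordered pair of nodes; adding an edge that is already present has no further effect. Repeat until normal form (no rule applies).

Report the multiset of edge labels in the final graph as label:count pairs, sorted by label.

initial: |V|=7 |E|=2  E = 0-r->3 1-r->5
step 1: apply R1 at {0↦3, 1↦0, 2↦4}  → |V|=5 |E|=1  E = 1-r->5
step 2: apply R1 at {0↦5, 1↦1, 2↦6}  → |V|=3 |E|=0  E = ∅
final graph: no rule applies after step 2
NF edges: []

Answer: (no edges)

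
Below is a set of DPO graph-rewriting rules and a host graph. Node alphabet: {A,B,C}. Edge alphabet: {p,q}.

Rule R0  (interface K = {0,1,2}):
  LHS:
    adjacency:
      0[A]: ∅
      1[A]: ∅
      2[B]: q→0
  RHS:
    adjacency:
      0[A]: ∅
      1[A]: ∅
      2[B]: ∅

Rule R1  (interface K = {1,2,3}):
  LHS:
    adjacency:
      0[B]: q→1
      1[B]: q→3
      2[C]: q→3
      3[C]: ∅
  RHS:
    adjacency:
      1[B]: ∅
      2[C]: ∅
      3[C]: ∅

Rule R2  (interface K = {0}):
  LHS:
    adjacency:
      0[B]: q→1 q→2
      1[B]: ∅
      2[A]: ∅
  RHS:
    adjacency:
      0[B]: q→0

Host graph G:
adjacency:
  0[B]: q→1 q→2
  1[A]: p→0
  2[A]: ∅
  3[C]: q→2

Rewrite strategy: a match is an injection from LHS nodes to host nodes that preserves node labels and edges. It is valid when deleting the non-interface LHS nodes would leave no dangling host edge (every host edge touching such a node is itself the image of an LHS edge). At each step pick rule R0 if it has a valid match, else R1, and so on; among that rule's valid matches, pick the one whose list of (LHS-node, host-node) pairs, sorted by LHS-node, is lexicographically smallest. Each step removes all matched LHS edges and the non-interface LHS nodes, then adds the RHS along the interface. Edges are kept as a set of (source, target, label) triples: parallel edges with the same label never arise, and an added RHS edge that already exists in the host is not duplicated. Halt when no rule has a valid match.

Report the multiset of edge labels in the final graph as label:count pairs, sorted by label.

initial: |V|=4 |E|=4  E = 0-q->1 0-q->2 1-p->0 3-q->2
step 1: apply R0 at {0↦1, 1↦2, 2↦0}  → |V|=4 |E|=3  E = 0-q->2 1-p->0 3-q->2
step 2: apply R0 at {0↦2, 1↦1, 2↦0}  → |V|=4 |E|=2  E = 1-p->0 3-q->2
normal form: no rule applies after step 2
NF edges: [(1, 0, 'p'), (3, 2, 'q')]

Answer: p:1 q:1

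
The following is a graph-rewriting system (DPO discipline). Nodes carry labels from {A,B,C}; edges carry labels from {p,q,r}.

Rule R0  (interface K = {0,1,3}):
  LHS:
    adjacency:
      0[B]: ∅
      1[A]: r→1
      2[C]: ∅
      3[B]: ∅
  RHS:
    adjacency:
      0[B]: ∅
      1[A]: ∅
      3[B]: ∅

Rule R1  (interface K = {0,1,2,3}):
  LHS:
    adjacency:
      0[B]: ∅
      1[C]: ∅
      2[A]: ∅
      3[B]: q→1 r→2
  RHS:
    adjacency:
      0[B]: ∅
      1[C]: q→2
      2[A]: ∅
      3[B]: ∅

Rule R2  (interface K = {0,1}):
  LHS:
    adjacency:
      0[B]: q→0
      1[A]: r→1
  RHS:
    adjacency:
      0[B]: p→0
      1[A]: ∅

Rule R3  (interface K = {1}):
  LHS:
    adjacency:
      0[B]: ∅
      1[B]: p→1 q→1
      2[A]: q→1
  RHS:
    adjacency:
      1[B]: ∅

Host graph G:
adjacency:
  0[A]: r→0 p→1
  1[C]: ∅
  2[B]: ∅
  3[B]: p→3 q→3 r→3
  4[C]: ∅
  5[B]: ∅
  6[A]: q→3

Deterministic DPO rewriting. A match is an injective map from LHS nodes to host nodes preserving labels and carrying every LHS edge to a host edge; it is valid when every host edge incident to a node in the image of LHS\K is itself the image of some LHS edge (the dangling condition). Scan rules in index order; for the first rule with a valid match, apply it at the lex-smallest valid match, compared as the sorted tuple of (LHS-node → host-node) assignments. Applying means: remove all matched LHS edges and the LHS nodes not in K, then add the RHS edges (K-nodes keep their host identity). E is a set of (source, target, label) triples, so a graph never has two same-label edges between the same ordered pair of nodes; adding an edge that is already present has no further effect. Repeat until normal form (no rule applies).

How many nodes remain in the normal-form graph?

Answer: 4

Derivation:
start.  V:7 E:6  edges: 0-r->0 0-p->1 3-p->3 3-q->3 3-r->3 6-q->3
1. fire R0 via {0↦2, 1↦0, 2↦4, 3↦3}  →  V:6 E:5  edges: 0-p->1 3-p->3 3-q->3 3-r->3 6-q->3
2. fire R3 via {0↦2, 1↦3, 2↦6}  →  V:4 E:2  edges: 0-p->1 3-r->3
normal form: no rule applies after step 2
NF nodes: {0:A, 1:C, 3:B, 5:B}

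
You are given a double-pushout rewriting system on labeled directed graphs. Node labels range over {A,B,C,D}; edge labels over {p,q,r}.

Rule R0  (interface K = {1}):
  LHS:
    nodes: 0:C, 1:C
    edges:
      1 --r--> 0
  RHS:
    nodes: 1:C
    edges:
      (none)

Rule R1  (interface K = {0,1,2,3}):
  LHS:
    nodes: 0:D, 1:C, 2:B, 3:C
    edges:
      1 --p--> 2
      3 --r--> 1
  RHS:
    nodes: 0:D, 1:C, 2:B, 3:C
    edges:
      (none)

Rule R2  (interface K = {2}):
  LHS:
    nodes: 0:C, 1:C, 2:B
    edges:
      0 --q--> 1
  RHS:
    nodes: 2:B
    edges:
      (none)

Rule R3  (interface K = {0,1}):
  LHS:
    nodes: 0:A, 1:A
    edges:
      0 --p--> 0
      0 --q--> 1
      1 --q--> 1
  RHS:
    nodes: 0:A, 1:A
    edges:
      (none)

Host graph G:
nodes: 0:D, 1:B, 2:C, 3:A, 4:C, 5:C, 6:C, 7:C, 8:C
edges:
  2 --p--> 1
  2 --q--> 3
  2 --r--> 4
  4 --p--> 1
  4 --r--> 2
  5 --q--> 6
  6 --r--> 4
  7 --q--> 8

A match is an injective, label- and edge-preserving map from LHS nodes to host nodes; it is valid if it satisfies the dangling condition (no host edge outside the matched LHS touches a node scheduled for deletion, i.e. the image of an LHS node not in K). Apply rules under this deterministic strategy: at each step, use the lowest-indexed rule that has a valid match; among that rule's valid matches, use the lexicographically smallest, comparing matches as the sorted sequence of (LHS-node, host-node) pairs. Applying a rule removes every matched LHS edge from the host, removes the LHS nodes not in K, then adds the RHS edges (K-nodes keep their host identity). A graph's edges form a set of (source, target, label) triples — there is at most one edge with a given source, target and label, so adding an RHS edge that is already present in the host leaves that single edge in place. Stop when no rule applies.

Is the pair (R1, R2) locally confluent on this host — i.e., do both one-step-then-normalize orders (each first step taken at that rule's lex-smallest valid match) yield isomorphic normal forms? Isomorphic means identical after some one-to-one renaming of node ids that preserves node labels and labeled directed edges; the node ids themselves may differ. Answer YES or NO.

branch R1-first: apply at {0↦0, 1↦2, 2↦1, 3↦4} → |E|=6, then 4 more step(s) → NF |V|=4 |E|=1 V={0:D, 1:B, 2:C, 3:A} E=2-q->3
branch R2-first: apply at {0↦7, 1↦8, 2↦1} → |E|=7, then 4 more step(s) → NF |V|=4 |E|=1 V={0:D, 1:B, 2:C, 3:A} E=2-q->3
graphs isomorphic (equal up to label-preserving node renaming)

Answer: YES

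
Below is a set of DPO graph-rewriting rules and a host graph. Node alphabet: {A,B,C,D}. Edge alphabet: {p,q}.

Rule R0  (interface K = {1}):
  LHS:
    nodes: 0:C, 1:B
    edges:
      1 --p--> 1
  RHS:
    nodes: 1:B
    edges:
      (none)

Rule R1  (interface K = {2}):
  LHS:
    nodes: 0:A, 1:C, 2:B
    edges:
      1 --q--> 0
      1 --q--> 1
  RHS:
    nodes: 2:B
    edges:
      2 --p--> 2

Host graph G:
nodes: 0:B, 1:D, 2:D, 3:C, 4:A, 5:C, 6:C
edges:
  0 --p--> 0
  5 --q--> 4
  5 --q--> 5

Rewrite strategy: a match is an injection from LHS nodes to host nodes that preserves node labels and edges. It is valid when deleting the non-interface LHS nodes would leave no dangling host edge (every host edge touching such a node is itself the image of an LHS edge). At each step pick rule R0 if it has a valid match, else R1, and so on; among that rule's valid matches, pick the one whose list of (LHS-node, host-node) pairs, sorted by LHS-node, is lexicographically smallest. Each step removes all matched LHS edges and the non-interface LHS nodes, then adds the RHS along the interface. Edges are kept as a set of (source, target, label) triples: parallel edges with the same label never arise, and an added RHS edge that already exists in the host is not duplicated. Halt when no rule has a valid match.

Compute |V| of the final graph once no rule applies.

start.  V:7 E:3  edges: 0-p->0 5-q->4 5-q->5
1. fire R0 via {0↦3, 1↦0}  →  V:6 E:2  edges: 5-q->4 5-q->5
2. fire R1 via {0↦4, 1↦5, 2↦0}  →  V:4 E:1  edges: 0-p->0
3. fire R0 via {0↦6, 1↦0}  →  V:3 E:0  edges: ∅
halt: no rule applies after step 3
NF nodes: {0:B, 1:D, 2:D}

Answer: 3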